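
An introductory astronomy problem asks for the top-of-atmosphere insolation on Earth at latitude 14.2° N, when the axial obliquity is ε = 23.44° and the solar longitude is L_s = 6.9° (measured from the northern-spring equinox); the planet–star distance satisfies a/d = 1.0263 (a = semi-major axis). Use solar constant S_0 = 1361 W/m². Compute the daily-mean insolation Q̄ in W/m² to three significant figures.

Q̄ ≈ 450 W/m²

Solar declination: sin δ = sin ε · sin L_s = sin 23.44° × sin 6.9° = 0.04779, so δ = +2.739°.
cos h₀ = −tan(+14.2°) tan(+2.739°) = -0.0121, h₀ = 1.5829 rad.
Bracket: h₀ sin ϕ sin δ + cos ϕ cos δ sin h₀ = 1.5829×0.24531×0.04779 + 0.96945×0.99886×0.99993 = 0.018557 + 0.968277 = 0.986834.
Inverse-square distance factor (a/d)² = 1.0263² = 1.053292.
Q̄ = (S_0/π) × 1.053292 × [bracket] = (1361/π) × 1.053292 × 0.986834 = 450.3 W/m².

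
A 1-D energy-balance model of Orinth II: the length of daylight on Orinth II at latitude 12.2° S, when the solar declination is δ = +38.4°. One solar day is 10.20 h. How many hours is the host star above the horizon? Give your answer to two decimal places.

cos H₀ = −tan φ · tan δ = −tan(-12.2°) × tan(+38.400°) = 0.1714, so H₀ = 1.3986 rad = 80.13°.
Daylight = 2H₀/(2π) × 10.20 h = (1.3986/π) × 10.20 = 4.54 h.

4.54 h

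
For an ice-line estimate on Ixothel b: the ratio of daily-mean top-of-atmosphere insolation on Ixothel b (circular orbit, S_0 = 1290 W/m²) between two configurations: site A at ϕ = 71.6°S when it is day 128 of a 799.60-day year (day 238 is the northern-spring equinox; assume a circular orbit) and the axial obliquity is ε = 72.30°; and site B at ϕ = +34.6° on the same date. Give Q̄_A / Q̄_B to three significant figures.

— Configuration A (ϕ=-71.6°):
Solar longitude: L_s = 360° × (128 − 238)/799.60 = -49.525°, i.e. -49.525° + 360° = 310.475°.
sin δ = sin 72.30° × sin 310.475° = -0.72468, so δ = -46.442°.
cos h₀ = −tan(-71.6°) tan(-46.442°) = -3.1614 ≤ −1 ⇒ polar day, h₀ = π.
Bracket: h₀ sin ϕ sin δ + cos ϕ cos δ sin h₀ = 3.1416×-0.94888×-0.72468 + 0.31565×0.68909×0.00000 = 2.160272 + 0.000000 = 2.160272.
Q̄ = (S_0/π) × [bracket] = (1290/π) × 2.160272 = 887.05 W/m².
— Configuration B (ϕ=+34.6°):
cos h₀ = −tan(+34.6°) tan(-46.442°) = 0.7255, h₀ = 0.7591 rad.
Bracket: h₀ sin ϕ sin δ + cos ϕ cos δ sin h₀ = 0.7591×0.56784×-0.72468 + 0.82314×0.68909×0.68824 = -0.312371 + 0.390382 = 0.078011.
Q̄ = (S_0/π) × [bracket] = (1290/π) × 0.078011 = 32.033 W/m².
Ratio Q̄_A / Q̄_B = 887.05 / 32.033 = 27.69.

Q̄_A / Q̄_B ≈ 27.7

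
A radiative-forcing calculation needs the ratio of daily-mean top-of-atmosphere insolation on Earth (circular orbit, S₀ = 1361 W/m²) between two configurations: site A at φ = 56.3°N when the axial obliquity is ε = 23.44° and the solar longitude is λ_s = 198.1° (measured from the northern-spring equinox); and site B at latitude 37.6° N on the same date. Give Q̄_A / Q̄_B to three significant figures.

— Configuration A (φ=+56.3°):
Solar declination: sin δ = sin ε · sin λ_s = sin 23.44° × sin 198.1° = -0.12358, so δ = -7.099°.
cos H₀ = −tan(+56.3°) tan(-7.099°) = 0.1867, H₀ = 1.3830 rad.
Bracket: H₀ sin φ sin δ + cos φ cos δ sin H₀ = 1.3830×0.83195×-0.12358 + 0.55484×0.99233×0.98241 = -0.142190 + 0.540900 = 0.398710.
Q̄ = (S₀/π) × [bracket] = (1361/π) × 0.398710 = 172.73 W/m².
— Configuration B (φ=+37.6°):
cos H₀ = −tan(+37.6°) tan(-7.099°) = 0.0959, H₀ = 1.4747 rad.
Bracket: H₀ sin φ sin δ + cos φ cos δ sin H₀ = 1.4747×0.61015×-0.12358 + 0.79229×0.99233×0.99539 = -0.111196 + 0.782589 = 0.671393.
Q̄ = (S₀/π) × [bracket] = (1361/π) × 0.671393 = 290.86 W/m².
Ratio Q̄_A / Q̄_B = 172.73 / 290.86 = 0.5939.

Q̄_A / Q̄_B ≈ 0.594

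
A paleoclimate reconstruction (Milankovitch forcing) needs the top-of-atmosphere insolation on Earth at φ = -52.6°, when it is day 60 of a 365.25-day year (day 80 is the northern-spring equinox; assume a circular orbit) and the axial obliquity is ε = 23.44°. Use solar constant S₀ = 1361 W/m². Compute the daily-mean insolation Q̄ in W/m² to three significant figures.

Solar longitude: λ_s = 360° × (60 − 80)/365.25 = -19.713°, i.e. -19.713° + 360° = 340.287°.
sin δ = sin 23.44° × sin 340.287° = -0.13417, so δ = -7.711°.
cos H₀ = −tan(-52.6°) tan(-7.711°) = -0.1771, H₀ = 1.7488 rad.
Bracket: H₀ sin φ sin δ + cos φ cos δ sin H₀ = 1.7488×-0.79441×-0.13417 + 0.60738×0.99096×0.98419 = 0.186398 + 0.592373 = 0.778771.
Q̄ = (S₀/π) × [bracket] = (1361/π) × 0.778771 = 337.4 W/m².

Q̄ ≈ 337 W/m²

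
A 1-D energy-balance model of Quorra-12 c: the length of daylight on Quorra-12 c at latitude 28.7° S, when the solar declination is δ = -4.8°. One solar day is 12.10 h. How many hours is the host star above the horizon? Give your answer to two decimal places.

cos H₀ = −tan φ · tan δ = −tan(-28.7°) × tan(-4.800°) = -0.0460, so H₀ = 1.6168 rad = 92.64°.
Daylight = 2H₀/(2π) × 12.10 h = (1.6168/π) × 12.10 = 6.23 h.

6.23 h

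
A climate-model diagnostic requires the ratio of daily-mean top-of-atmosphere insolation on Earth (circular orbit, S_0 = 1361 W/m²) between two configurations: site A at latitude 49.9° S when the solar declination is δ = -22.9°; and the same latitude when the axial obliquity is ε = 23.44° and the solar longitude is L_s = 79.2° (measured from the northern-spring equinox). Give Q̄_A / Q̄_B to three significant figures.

Q̄_A / Q̄_B ≈ 5.67

— Configuration A (ϕ=-49.9°):
cos h₀ = −tan(-49.9°) tan(-22.900°) = -0.5016, h₀ = 2.0963 rad.
Bracket: h₀ sin ϕ sin δ + cos ϕ cos δ sin h₀ = 2.0963×-0.76492×-0.38912 + 0.64412×0.92119×0.86508 = 0.623955 + 0.513301 = 1.137256.
Q̄ = (S_0/π) × [bracket] = (1361/π) × 1.137256 = 492.68 W/m².
— Configuration B (ϕ=-49.9°):
Solar declination: sin δ = sin ε · sin L_s = sin 23.44° × sin 79.2° = 0.39074, so δ = +23.001°.
cos h₀ = −tan(-49.9°) tan(+23.001°) = 0.5041, h₀ = 1.0425 rad.
Bracket: h₀ sin ϕ sin δ + cos ϕ cos δ sin h₀ = 1.0425×-0.76492×0.39074 + 0.64412×0.92050×0.86365 = -0.311587 + 0.512069 = 0.200482.
Q̄ = (S_0/π) × [bracket] = (1361/π) × 0.200482 = 86.853 W/m².
Ratio Q̄_A / Q̄_B = 492.68 / 86.853 = 5.673.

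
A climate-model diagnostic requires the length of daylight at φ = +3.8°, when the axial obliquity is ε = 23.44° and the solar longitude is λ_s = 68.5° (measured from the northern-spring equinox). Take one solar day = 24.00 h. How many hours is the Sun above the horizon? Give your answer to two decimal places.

12.20 h

Solar declination: sin δ = sin ε · sin λ_s = sin 23.44° × sin 68.5° = 0.37011, so δ = +21.722°.
cos H₀ = −tan φ · tan δ = −tan(+3.8°) × tan(+21.722°) = -0.0265, so H₀ = 1.5973 rad = 91.52°.
Daylight = 2H₀/(2π) × 24.00 h = (1.5973/π) × 24.00 = 12.20 h.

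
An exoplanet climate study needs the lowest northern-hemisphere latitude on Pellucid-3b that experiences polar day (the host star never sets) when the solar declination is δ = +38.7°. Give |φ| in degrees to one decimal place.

Polar day requires cos H₀ = −tan φ tan δ ≤ −1, i.e. tan φ tan δ ≥ 1.
The boundary is |tan φ| · |tan δ| = 1, so |φ| = 90° − |δ| = 90° − 38.7° = 51.3° in the northern hemisphere.

|φ| = 51.3°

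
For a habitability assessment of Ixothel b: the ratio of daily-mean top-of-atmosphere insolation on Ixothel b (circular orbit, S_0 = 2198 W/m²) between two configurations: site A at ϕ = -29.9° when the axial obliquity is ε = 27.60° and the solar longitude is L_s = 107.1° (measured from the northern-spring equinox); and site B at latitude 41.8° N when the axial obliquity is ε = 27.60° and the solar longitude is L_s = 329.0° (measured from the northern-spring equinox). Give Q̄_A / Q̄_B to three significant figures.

Q̄_A / Q̄_B ≈ 0.940

— Configuration A (ϕ=-29.9°):
Solar declination: sin δ = sin ε · sin L_s = sin 27.60° × sin 107.1° = 0.44282, so δ = +26.284°.
cos h₀ = −tan(-29.9°) tan(+26.284°) = 0.2840, h₀ = 1.2828 rad.
Bracket: h₀ sin ϕ sin δ + cos ϕ cos δ sin h₀ = 1.2828×-0.49849×0.44282 + 0.86690×0.89661×0.95883 = -0.283167 + 0.745271 = 0.462104.
Q̄ = (S_0/π) × [bracket] = (2198/π) × 0.462104 = 323.31 W/m².
— Configuration B (ϕ=+41.8°):
Solar declination: sin δ = sin ε · sin L_s = sin 27.60° × sin 329.0° = -0.23862, so δ = -13.805°.
cos h₀ = −tan(+41.8°) tan(-13.805°) = 0.2197, h₀ = 1.3493 rad.
Bracket: h₀ sin ϕ sin δ + cos ϕ cos δ sin h₀ = 1.3493×0.66653×-0.23862 + 0.74548×0.97111×0.97557 = -0.214603 + 0.706257 = 0.491654.
Q̄ = (S_0/π) × [bracket] = (2198/π) × 0.491654 = 343.98 W/m².
Ratio Q̄_A / Q̄_B = 323.31 / 343.98 = 0.9399.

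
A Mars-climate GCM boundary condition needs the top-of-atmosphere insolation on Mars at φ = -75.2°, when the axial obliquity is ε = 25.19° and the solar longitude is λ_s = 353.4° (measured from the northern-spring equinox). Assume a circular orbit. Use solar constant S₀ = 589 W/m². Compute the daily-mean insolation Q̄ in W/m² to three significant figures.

Solar declination: sin δ = sin ε · sin λ_s = sin 25.19° × sin 353.4° = -0.04892, so δ = -2.804°.
cos H₀ = −tan(-75.2°) tan(-2.804°) = -0.1854, H₀ = 1.7573 rad.
Bracket: H₀ sin φ sin δ + cos φ cos δ sin H₀ = 1.7573×-0.96682×-0.04892 + 0.25545×0.99880×0.98267 = 0.083115 + 0.250722 = 0.333837.
Q̄ = (S₀/π) × [bracket] = (589/π) × 0.333837 = 62.59 W/m².

Q̄ ≈ 62.6 W/m²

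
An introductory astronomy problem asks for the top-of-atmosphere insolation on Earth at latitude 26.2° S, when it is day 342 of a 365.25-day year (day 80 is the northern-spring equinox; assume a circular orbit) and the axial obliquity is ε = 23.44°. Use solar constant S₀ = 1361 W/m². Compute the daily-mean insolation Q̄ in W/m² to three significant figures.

Q̄ ≈ 483 W/m²

Solar longitude: λ_s = 360° × (342 − 80)/365.25 = 258.234°.
sin δ = sin 23.44° × sin 258.234° = -0.38943, so δ = -22.919°.
cos H₀ = −tan(-26.2°) tan(-22.919°) = -0.2080, H₀ = 1.7804 rad.
Bracket: H₀ sin φ sin δ + cos φ cos δ sin H₀ = 1.7804×-0.44151×-0.38943 + 0.89726×0.92106×0.97812 = 0.306117 + 0.808348 = 1.114465.
Q̄ = (S₀/π) × [bracket] = (1361/π) × 1.114465 = 482.8 W/m².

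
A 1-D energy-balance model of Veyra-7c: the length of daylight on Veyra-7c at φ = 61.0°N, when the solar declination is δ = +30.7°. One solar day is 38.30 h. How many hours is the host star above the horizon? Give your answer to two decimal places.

Sunrise equation: cos H₀ = −tan φ · tan δ = -1.0712 ≤ −1, so the host star never sets (polar day) and H₀ = π.
Daylight = 2H₀/(2π) × 38.30 h = (3.1416/π) × 38.30 = 38.30 h.

38.30 h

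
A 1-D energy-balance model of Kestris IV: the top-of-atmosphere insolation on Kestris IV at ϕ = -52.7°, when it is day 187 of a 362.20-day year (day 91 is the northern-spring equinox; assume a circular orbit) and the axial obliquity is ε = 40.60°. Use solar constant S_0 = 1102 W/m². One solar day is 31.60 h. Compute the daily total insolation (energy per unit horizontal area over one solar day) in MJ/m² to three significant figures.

Solar longitude: L_s = 360° × (187 − 91)/362.20 = 95.417°.
sin δ = sin 40.60° × sin 95.417° = 0.64787, so δ = +40.381°.
cos h₀ = −tan(-52.7°) tan(+40.381°) = 1.1164 ≥ 1 ⇒ polar night, h₀ = 0 and Q̄ = 0.
Daily total = Q̄ × 31.60 h × 3600 s/h = 0.00 MJ/m².

0.00 MJ/m²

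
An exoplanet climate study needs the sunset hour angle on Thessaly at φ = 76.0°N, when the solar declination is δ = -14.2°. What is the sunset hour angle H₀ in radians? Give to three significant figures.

H₀ = 0.00 rad

cos H₀ = −tan φ · tan δ = 1.0149 ≥ 1, so the host star never rises (polar night) and H₀ = 0.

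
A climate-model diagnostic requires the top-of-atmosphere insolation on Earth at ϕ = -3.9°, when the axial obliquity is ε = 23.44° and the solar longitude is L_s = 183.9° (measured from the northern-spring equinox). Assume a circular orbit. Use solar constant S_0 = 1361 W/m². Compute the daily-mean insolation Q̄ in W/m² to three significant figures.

Solar declination: sin δ = sin ε · sin L_s = sin 23.44° × sin 183.9° = -0.02706, so δ = -1.550°.
cos h₀ = −tan(-3.9°) tan(-1.550°) = -0.0018, h₀ = 1.5726 rad.
Bracket: h₀ sin ϕ sin δ + cos ϕ cos δ sin h₀ = 1.5726×-0.06802×-0.02706 + 0.99768×0.99963×1.00000 = 0.002895 + 0.997311 = 1.000206.
Q̄ = (S_0/π) × [bracket] = (1361/π) × 1.000206 = 433.3 W/m².

Q̄ ≈ 433 W/m²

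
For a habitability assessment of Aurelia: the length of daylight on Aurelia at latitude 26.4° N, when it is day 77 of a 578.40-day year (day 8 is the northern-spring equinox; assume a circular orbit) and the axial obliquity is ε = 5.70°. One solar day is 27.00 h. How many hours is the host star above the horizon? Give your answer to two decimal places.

13.79 h

Solar longitude: L_s = 360° × (77 − 8)/578.40 = 42.946°.
sin δ = sin 5.70° × sin 42.946° = 0.06767, so δ = +3.880°.
cos h₀ = −tan ϕ · tan δ = −tan(+26.4°) × tan(+3.880°) = -0.0337, so h₀ = 1.6045 rad = 91.93°.
Daylight = 2h₀/(2π) × 27.00 h = (1.6045/π) × 27.00 = 13.79 h.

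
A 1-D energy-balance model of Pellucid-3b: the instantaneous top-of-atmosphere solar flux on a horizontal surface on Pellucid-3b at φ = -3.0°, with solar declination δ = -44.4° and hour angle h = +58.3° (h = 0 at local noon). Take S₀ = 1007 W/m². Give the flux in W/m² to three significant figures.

cos θ_z = sin φ sin δ + cos φ cos δ cos h = 0.036618 + 0.374921 = 0.411539.
Flux = S₀ · cos θ_z = 1007 × 0.411539 = 414.4 W/m².

414 W/m²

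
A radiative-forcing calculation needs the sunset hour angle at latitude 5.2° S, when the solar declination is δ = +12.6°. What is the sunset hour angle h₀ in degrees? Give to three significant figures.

h₀ = 88.8°

cos h₀ = −tan ϕ · tan δ = −tan(-5.2°) × tan(+12.600°) = 0.0203, so h₀ = 1.5505 rad = 88.83°.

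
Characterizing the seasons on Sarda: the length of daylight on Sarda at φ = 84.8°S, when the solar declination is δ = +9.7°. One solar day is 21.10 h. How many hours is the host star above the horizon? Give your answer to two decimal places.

cos H₀ = −tan φ · tan δ = 1.8782 ≥ 1, so the host star never rises (polar night) and H₀ = 0.
Daylight = 2H₀/(2π) × 21.10 h = (0.0000/π) × 21.10 = 0.00 h.

0.00 h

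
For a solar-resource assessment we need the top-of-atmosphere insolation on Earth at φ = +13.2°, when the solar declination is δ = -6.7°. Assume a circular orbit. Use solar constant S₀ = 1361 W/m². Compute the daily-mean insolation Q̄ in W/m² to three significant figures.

Q̄ ≈ 401 W/m²

cos H₀ = −tan(+13.2°) tan(-6.700°) = 0.0276, H₀ = 1.5432 rad.
Bracket: H₀ sin φ sin δ + cos φ cos δ sin H₀ = 1.5432×0.22835×-0.11667 + 0.97358×0.99317×0.99962 = -0.041113 + 0.966563 = 0.925450.
Q̄ = (S₀/π) × [bracket] = (1361/π) × 0.925450 = 400.9 W/m².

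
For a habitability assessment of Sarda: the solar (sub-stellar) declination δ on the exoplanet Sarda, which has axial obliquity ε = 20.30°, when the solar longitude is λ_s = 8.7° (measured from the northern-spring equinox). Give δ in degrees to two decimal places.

δ = +3.01°

sin δ = sin ε · sin λ_s = sin 20.30° × sin 8.7° = 0.052478.
δ = arcsin(0.052478) = +3.01°.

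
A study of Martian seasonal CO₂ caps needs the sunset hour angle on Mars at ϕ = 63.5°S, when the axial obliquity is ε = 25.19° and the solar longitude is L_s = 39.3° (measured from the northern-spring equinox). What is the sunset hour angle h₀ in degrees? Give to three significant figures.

h₀ = 55.8°

Solar declination: sin δ = sin ε · sin L_s = sin 25.19° × sin 39.3° = 0.26958, so δ = +15.639°.
cos h₀ = −tan ϕ · tan δ = −tan(-63.5°) × tan(+15.639°) = 0.5615, so h₀ = 0.9746 rad = 55.84°.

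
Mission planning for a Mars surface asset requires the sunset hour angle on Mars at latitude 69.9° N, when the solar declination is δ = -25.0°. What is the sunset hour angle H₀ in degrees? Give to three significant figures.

H₀ = 0.00°

cos H₀ = −tan φ · tan δ = 1.2742 ≥ 1, so the Sun never rises (polar night) and H₀ = 0.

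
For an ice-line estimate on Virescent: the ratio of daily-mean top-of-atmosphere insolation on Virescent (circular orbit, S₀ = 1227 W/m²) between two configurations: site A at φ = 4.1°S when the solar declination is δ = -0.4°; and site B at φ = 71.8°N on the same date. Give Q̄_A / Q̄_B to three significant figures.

Q̄_A / Q̄_B ≈ 3.31

— Configuration A (φ=-4.1°):
cos H₀ = −tan(-4.1°) tan(-0.400°) = -0.0005, H₀ = 1.5713 rad.
Bracket: H₀ sin φ sin δ + cos φ cos δ sin H₀ = 1.5713×-0.07150×-0.00698 + 0.99744×0.99998×1.00000 = 0.000784 + 0.997420 = 0.998204.
Q̄ = (S₀/π) × [bracket] = (1227/π) × 0.998204 = 389.86 W/m².
— Configuration B (φ=+71.8°):
cos H₀ = −tan(+71.8°) tan(-0.400°) = 0.0212, H₀ = 1.5496 rad.
Bracket: H₀ sin φ sin δ + cos φ cos δ sin H₀ = 1.5496×0.94997×-0.00698 + 0.31233×0.99998×0.99977 = -0.010275 + 0.312252 = 0.301977.
Q̄ = (S₀/π) × [bracket] = (1227/π) × 0.301977 = 117.94 W/m².
Ratio Q̄_A / Q̄_B = 389.86 / 117.94 = 3.306.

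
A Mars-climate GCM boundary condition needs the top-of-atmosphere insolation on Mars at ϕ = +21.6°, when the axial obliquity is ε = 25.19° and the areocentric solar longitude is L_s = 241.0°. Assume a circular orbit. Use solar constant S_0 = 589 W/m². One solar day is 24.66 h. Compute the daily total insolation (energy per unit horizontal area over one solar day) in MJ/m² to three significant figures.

11.0 MJ/m²

sin δ = sin 25.19° × sin 241.0° = -0.37226, so δ = -21.855°.
cos h₀ = −tan(+21.6°) tan(-21.855°) = 0.1588, h₀ = 1.4113 rad.
Bracket: h₀ sin ϕ sin δ + cos ϕ cos δ sin h₀ = 1.4113×0.36812×-0.37226 + 0.92978×0.92813×0.98731 = -0.193399 + 0.852006 = 0.658607.
Q̄ = (S_0/π) × [bracket] = (589/π) × 0.658607 = 123.48 W/m².
Daily total = Q̄ × 24.66 h × 3600 s/h = 123.48 × 24.66 × 3600 / 10⁶ = 10.96 MJ/m².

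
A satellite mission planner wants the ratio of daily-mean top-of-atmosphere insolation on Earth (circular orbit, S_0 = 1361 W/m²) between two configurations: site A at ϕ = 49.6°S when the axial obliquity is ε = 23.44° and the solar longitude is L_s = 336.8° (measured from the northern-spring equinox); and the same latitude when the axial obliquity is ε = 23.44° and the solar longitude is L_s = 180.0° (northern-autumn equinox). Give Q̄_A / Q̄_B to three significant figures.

Q̄_A / Q̄_B ≈ 1.29

— Configuration A (ϕ=-49.6°):
Solar declination: sin δ = sin ε · sin L_s = sin 23.44° × sin 336.8° = -0.15671, so δ = -9.016°.
cos h₀ = −tan(-49.6°) tan(-9.016°) = -0.1864, h₀ = 1.7583 rad.
Bracket: h₀ sin ϕ sin δ + cos ϕ cos δ sin h₀ = 1.7583×-0.76154×-0.15671 + 0.64812×0.98765×0.98247 = 0.209837 + 0.628894 = 0.838731.
Q̄ = (S_0/π) × [bracket] = (1361/π) × 0.838731 = 363.35 W/m².
— Configuration B (ϕ=-49.6°):
Solar declination: sin δ = sin ε · sin L_s = sin 23.44° × sin 180.0° = 0.00000, so δ = +0.000°.
cos h₀ = −tan(-49.6°) tan(+0.000°) = 0.0000, h₀ = 1.5708 rad.
Bracket: h₀ sin ϕ sin δ + cos ϕ cos δ sin h₀ = 1.5708×-0.76154×0.00000 + 0.64812×1.00000×1.00000 = -0.000000 + 0.648120 = 0.648120.
Q̄ = (S_0/π) × [bracket] = (1361/π) × 0.648120 = 280.78 W/m².
Ratio Q̄_A / Q̄_B = 363.35 / 280.78 = 1.294.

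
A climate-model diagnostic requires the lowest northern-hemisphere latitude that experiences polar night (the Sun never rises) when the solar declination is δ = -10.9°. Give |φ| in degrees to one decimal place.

|φ| = 79.1°

Polar night requires cos H₀ = −tan φ tan δ ≥ 1, i.e. tan φ tan δ ≤ −1.
The boundary is |tan φ| · |tan δ| = 1, so |φ| = 90° − |δ| = 90° − 10.9° = 79.1° in the northern hemisphere.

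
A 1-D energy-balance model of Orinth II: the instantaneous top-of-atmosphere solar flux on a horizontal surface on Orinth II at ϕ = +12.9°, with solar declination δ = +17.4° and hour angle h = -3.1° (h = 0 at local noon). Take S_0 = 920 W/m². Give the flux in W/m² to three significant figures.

916 W/m²

cos θ_z = sin ϕ sin δ + cos ϕ cos δ cos h = 0.066761 + 0.928795 = 0.995556.
Flux = S_0 · cos θ_z = 920 × 0.995556 = 915.9 W/m².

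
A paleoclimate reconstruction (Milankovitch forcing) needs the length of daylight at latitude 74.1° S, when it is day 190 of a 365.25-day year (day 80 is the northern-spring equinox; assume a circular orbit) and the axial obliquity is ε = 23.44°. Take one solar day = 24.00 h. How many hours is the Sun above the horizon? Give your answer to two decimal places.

0.00 h

Solar longitude: L_s = 360° × (190 − 80)/365.25 = 108.419°.
sin δ = sin 23.44° × sin 108.419° = 0.37741, so δ = +22.173°.
cos h₀ = −tan ϕ · tan δ = 1.4307 ≥ 1, so the Sun never rises (polar night) and h₀ = 0.
Daylight = 2h₀/(2π) × 24.00 h = (0.0000/π) × 24.00 = 0.00 h.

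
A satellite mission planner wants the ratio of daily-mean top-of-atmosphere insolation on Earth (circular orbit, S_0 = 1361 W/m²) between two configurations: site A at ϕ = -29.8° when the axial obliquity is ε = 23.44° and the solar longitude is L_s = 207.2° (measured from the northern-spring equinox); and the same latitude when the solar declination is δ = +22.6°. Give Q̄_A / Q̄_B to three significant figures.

Q̄_A / Q̄_B ≈ 1.91

— Configuration A (ϕ=-29.8°):
Solar declination: sin δ = sin ε · sin L_s = sin 23.44° × sin 207.2° = -0.18183, so δ = -10.476°.
cos h₀ = −tan(-29.8°) tan(-10.476°) = -0.1059, h₀ = 1.6769 rad.
Bracket: h₀ sin ϕ sin δ + cos ϕ cos δ sin h₀ = 1.6769×-0.49697×-0.18183 + 0.86777×0.98333×0.99438 = 0.151531 + 0.848509 = 1.000040.
Q̄ = (S_0/π) × [bracket] = (1361/π) × 1.000040 = 433.24 W/m².
— Configuration B (ϕ=-29.8°):
cos h₀ = −tan(-29.8°) tan(+22.600°) = 0.2384, h₀ = 1.3301 rad.
Bracket: h₀ sin ϕ sin δ + cos ϕ cos δ sin h₀ = 1.3301×-0.49697×0.38430 + 0.86777×0.92321×0.97117 = -0.254030 + 0.778037 = 0.524007.
Q̄ = (S_0/π) × [bracket] = (1361/π) × 0.524007 = 227.01 W/m².
Ratio Q̄_A / Q̄_B = 433.24 / 227.01 = 1.908.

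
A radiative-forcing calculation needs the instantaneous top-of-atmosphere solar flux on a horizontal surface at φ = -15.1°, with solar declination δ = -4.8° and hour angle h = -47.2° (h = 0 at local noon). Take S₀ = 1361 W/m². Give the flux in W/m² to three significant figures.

919 W/m²

cos θ_z = sin φ sin δ + cos φ cos δ cos h = 0.021798 + 0.653681 = 0.675479.
Flux = S₀ · cos θ_z = 1361 × 0.675479 = 919.3 W/m².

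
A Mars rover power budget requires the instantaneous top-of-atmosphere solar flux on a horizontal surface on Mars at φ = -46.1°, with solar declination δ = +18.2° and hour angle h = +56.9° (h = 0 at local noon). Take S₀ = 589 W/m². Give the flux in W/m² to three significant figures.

cos θ_z = sin φ sin δ + cos φ cos δ cos h = -0.225053 + 0.359724 = 0.134671.
Flux = S₀ · cos θ_z = 589 × 0.134671 = 79.32 W/m².

79.3 W/m²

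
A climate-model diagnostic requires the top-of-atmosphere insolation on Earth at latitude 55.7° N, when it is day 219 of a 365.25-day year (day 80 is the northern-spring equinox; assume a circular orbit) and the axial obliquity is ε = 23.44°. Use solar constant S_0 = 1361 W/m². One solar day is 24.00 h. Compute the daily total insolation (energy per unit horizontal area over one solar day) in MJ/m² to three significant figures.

Solar longitude: L_s = 360° × (219 − 80)/365.25 = 137.002°.
sin δ = sin 23.44° × sin 137.002° = 0.27128, so δ = +15.740°.
cos h₀ = −tan(+55.7°) tan(+15.740°) = -0.4132, h₀ = 1.9967 rad.
Bracket: h₀ sin ϕ sin δ + cos ϕ cos δ sin h₀ = 1.9967×0.82610×0.27128 + 0.56353×0.96250×0.91065 = 0.447469 + 0.493934 = 0.941403.
Q̄ = (S_0/π) × [bracket] = (1361/π) × 0.941403 = 407.83 W/m².
Daily total = Q̄ × 24.00 h × 3600 s/h = 407.83 × 24.00 × 3600 / 10⁶ = 35.24 MJ/m².

35.2 MJ/m²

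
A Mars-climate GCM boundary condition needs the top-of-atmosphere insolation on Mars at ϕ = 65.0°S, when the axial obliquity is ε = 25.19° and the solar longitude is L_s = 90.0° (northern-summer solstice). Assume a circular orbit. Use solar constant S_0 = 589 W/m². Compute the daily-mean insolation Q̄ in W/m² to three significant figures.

Solar declination: sin δ = sin ε · sin L_s = sin 25.19° × sin 90.0° = 0.42562, so δ = +25.190°.
cos h₀ = −tan(-65.0°) tan(+25.190°) = 1.0087 ≥ 1 ⇒ polar night, h₀ = 0 and Q̄ = 0.

Q̄ ≈ 0.00 W/m²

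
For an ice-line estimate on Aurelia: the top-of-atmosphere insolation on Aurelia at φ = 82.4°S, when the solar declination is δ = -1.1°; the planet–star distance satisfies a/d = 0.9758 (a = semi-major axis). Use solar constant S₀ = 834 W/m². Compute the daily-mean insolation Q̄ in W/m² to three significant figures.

cos H₀ = −tan(-82.4°) tan(-1.100°) = -0.1439, H₀ = 1.7152 rad.
Bracket: H₀ sin φ sin δ + cos φ cos δ sin H₀ = 1.7152×-0.99122×-0.01920 + 0.13226×0.99982×0.98959 = 0.032643 + 0.130860 = 0.163503.
Inverse-square distance factor (a/d)² = 0.9758² = 0.952186.
Q̄ = (S₀/π) × 0.952186 × [bracket] = (834/π) × 0.952186 × 0.163503 = 41.33 W/m².

Q̄ ≈ 41.3 W/m²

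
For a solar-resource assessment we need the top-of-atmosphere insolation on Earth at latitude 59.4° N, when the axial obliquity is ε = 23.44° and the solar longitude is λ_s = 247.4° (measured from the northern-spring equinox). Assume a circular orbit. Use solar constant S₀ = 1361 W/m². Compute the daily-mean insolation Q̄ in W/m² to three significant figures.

Q̄ ≈ 37.7 W/m²

Solar declination: sin δ = sin ε · sin λ_s = sin 23.44° × sin 247.4° = -0.36724, so δ = -21.546°.
cos H₀ = −tan(+59.4°) tan(-21.546°) = 0.6676, H₀ = 0.8398 rad.
Bracket: H₀ sin φ sin δ + cos φ cos δ sin H₀ = 0.8398×0.86074×-0.36724 + 0.50904×0.93013×0.74450 = -0.265459 + 0.352501 = 0.087042.
Q̄ = (S₀/π) × [bracket] = (1361/π) × 0.087042 = 37.71 W/m².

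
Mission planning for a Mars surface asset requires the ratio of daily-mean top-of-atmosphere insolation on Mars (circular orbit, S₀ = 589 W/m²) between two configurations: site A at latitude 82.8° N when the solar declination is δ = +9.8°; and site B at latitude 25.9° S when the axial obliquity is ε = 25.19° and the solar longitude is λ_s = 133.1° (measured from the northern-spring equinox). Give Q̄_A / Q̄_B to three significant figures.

— Configuration A (φ=+82.8°):
cos H₀ = −tan(+82.8°) tan(+9.800°) = -1.3673 ≤ −1 ⇒ polar day, H₀ = π.
Bracket: H₀ sin φ sin δ + cos φ cos δ sin H₀ = 3.1416×0.99211×0.17021 + 0.12533×0.98541×0.00000 = 0.530513 + 0.000000 = 0.530513.
Q̄ = (S₀/π) × [bracket] = (589/π) × 0.530513 = 99.463 W/m².
— Configuration B (φ=-25.9°):
Solar declination: sin δ = sin ε · sin λ_s = sin 25.19° × sin 133.1° = 0.31077, so δ = +18.106°.
cos H₀ = −tan(-25.9°) tan(+18.106°) = 0.1588, H₀ = 1.4114 rad.
Bracket: H₀ sin φ sin δ + cos φ cos δ sin H₀ = 1.4114×-0.43680×0.31077 + 0.89956×0.95048×0.98732 = -0.191590 + 0.844172 = 0.652582.
Q̄ = (S₀/π) × [bracket] = (589/π) × 0.652582 = 122.35 W/m².
Ratio Q̄_A / Q̄_B = 99.463 / 122.35 = 0.8129.

Q̄_A / Q̄_B ≈ 0.813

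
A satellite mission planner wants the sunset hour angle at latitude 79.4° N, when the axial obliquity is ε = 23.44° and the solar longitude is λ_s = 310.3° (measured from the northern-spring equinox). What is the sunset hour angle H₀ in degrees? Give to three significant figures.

Solar declination: sin δ = sin ε · sin λ_s = sin 23.44° × sin 310.3° = -0.30338, so δ = -17.661°.
cos H₀ = −tan φ · tan δ = 1.7013 ≥ 1, so the Sun never rises (polar night) and H₀ = 0.

H₀ = 0.00°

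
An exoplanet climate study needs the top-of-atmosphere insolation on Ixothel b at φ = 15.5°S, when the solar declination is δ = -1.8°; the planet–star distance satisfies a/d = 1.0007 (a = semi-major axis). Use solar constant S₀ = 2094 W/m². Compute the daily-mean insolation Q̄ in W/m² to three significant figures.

Q̄ ≈ 652 W/m²

cos H₀ = −tan(-15.5°) tan(-1.800°) = -0.0087, H₀ = 1.5795 rad.
Bracket: H₀ sin φ sin δ + cos φ cos δ sin H₀ = 1.5795×-0.26724×-0.03141 + 0.96363×0.99951×0.99996 = 0.013258 + 0.963119 = 0.976377.
Inverse-square distance factor (a/d)² = 1.0007² = 1.001400.
Q̄ = (S₀/π) × 1.001400 × [bracket] = (2094/π) × 1.001400 × 0.976377 = 651.7 W/m².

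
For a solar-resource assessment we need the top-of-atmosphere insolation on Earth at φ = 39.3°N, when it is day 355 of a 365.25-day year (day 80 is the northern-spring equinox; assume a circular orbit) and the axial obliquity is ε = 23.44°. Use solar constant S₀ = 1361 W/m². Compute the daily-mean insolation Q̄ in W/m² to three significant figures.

Q̄ ≈ 156 W/m²

Solar longitude: λ_s = 360° × (355 − 80)/365.25 = 271.047°.
sin δ = sin 23.44° × sin 271.047° = -0.39772, so δ = -23.436°.
cos H₀ = −tan(+39.3°) tan(-23.436°) = 0.3548, H₀ = 1.2081 rad.
Bracket: H₀ sin φ sin δ + cos φ cos δ sin H₀ = 1.2081×0.63338×-0.39772 + 0.77384×0.91751×0.93494 = -0.304330 + 0.663813 = 0.359483.
Q̄ = (S₀/π) × [bracket] = (1361/π) × 0.359483 = 155.7 W/m².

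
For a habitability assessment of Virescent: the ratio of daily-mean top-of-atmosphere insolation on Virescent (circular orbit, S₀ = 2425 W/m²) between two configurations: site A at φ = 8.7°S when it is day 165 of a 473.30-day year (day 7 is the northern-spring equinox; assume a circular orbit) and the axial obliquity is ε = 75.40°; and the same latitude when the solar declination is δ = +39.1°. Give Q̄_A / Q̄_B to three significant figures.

Q̄_A / Q̄_B ≈ 0.574

— Configuration A (φ=-8.7°):
Solar longitude: λ_s = 360° × (165 − 7)/473.30 = 120.177°.
sin δ = sin 75.40° × sin 120.177° = 0.83656, so δ = +56.778°.
cos H₀ = −tan(-8.7°) tan(+56.778°) = 0.2336, H₀ = 1.3350 rad.
Bracket: H₀ sin φ sin δ + cos φ cos δ sin H₀ = 1.3350×-0.15126×0.83656 + 0.98849×0.54788×0.97232 = -0.168928 + 0.526583 = 0.357655.
Q̄ = (S₀/π) × [bracket] = (2425/π) × 0.357655 = 276.07 W/m².
— Configuration B (φ=-8.7°):
cos H₀ = −tan(-8.7°) tan(+39.100°) = 0.1244, H₀ = 1.4461 rad.
Bracket: H₀ sin φ sin δ + cos φ cos δ sin H₀ = 1.4461×-0.15126×0.63068 + 0.98849×0.77605×0.99224 = -0.137953 + 0.761165 = 0.623212.
Q̄ = (S₀/π) × [bracket] = (2425/π) × 0.623212 = 481.06 W/m².
Ratio Q̄_A / Q̄_B = 276.07 / 481.06 = 0.5739.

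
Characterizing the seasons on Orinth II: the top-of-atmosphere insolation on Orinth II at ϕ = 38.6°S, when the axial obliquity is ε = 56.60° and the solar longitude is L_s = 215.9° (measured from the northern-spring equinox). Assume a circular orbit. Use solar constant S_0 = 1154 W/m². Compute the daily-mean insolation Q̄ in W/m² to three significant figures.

Solar declination: sin δ = sin ε · sin L_s = sin 56.60° × sin 215.9° = -0.48953, so δ = -29.310°.
cos h₀ = −tan(-38.6°) tan(-29.310°) = -0.4482, h₀ = 2.0355 rad.
Bracket: h₀ sin ϕ sin δ + cos ϕ cos δ sin h₀ = 2.0355×-0.62388×-0.48953 + 0.78152×0.87199×0.89395 = 0.621658 + 0.609207 = 1.230865.
Q̄ = (S_0/π) × [bracket] = (1154/π) × 1.230865 = 452.1 W/m².

Q̄ ≈ 452 W/m²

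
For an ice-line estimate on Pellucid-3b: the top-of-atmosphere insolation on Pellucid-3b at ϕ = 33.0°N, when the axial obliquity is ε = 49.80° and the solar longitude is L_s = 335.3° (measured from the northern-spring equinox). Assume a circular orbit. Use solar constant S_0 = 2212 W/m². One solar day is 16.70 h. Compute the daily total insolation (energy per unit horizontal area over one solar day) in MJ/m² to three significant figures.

Solar declination: sin δ = sin ε · sin L_s = sin 49.80° × sin 335.3° = -0.31917, so δ = -18.612°.
cos h₀ = −tan(+33.0°) tan(-18.612°) = 0.2187, h₀ = 1.3503 rad.
Bracket: h₀ sin ϕ sin δ + cos ϕ cos δ sin h₀ = 1.3503×0.54464×-0.31917 + 0.83867×0.94770×0.97579 = -0.234726 + 0.775565 = 0.540839.
Q̄ = (S_0/π) × [bracket] = (2212/π) × 0.540839 = 380.81 W/m².
Daily total = Q̄ × 16.70 h × 3600 s/h = 380.81 × 16.70 × 3600 / 10⁶ = 22.89 MJ/m².

22.9 MJ/m²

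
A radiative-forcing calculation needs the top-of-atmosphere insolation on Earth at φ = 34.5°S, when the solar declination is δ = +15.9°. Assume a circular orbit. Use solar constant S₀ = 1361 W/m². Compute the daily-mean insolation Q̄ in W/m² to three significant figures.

Q̄ ≈ 244 W/m²

cos H₀ = −tan(-34.5°) tan(+15.900°) = 0.1958, H₀ = 1.3737 rad.
Bracket: H₀ sin φ sin δ + cos φ cos δ sin H₀ = 1.3737×-0.56641×0.27396 + 0.82413×0.96174×0.98065 = -0.213162 + 0.777262 = 0.564100.
Q̄ = (S₀/π) × [bracket] = (1361/π) × 0.564100 = 244.4 W/m².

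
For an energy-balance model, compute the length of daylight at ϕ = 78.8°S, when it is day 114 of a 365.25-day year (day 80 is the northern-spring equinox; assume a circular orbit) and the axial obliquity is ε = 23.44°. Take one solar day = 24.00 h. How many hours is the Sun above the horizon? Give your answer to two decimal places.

0.00 h

Solar longitude: L_s = 360° × (114 − 80)/365.25 = 33.511°.
sin δ = sin 23.44° × sin 33.511° = 0.21962, so δ = +12.687°.
cos h₀ = −tan ϕ · tan δ = 1.1369 ≥ 1, so the Sun never rises (polar night) and h₀ = 0.
Daylight = 2h₀/(2π) × 24.00 h = (0.0000/π) × 24.00 = 0.00 h.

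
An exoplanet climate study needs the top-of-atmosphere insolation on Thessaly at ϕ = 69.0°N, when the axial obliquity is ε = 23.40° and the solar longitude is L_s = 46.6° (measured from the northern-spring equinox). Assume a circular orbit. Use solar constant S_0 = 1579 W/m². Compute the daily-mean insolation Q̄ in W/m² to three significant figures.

Q̄ ≈ 442 W/m²

Solar declination: sin δ = sin ε · sin L_s = sin 23.40° × sin 46.6° = 0.28856, so δ = +16.772°.
cos h₀ = −tan(+69.0°) tan(+16.772°) = -0.7851, h₀ = 2.4737 rad.
Bracket: h₀ sin ϕ sin δ + cos ϕ cos δ sin h₀ = 2.4737×0.93358×0.28856 + 0.35837×0.95746×0.61935 = 0.666400 + 0.212514 = 0.878914.
Q̄ = (S_0/π) × [bracket] = (1579/π) × 0.878914 = 441.8 W/m².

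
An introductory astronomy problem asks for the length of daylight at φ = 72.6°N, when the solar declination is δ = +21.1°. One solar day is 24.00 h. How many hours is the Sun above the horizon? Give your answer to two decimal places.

24.00 h

Sunrise equation: cos H₀ = −tan φ · tan δ = -1.2313 ≤ −1, so the Sun never sets (polar day) and H₀ = π.
Daylight = 2H₀/(2π) × 24.00 h = (3.1416/π) × 24.00 = 24.00 h.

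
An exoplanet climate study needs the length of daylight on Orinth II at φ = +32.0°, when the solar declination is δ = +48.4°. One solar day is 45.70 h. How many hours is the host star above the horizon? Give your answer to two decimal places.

cos H₀ = −tan φ · tan δ = −tan(+32.0°) × tan(+48.400°) = -0.7038, so H₀ = 2.3515 rad = 134.73°.
Daylight = 2H₀/(2π) × 45.70 h = (2.3515/π) × 45.70 = 34.21 h.

34.21 h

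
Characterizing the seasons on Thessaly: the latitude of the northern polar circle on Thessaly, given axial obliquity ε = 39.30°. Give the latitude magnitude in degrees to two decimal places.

50.70°

The polar circle is the lowest latitude that experiences at least one full rotation of continuous daylight at the northern-summer solstice; it lies at |ϕ| = 90° − ε = 90° − 39.30° = 50.70°.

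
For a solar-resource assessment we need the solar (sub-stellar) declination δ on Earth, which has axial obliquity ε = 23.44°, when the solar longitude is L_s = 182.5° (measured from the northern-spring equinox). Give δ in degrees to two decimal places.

δ = -0.99°

sin δ = sin ε · sin L_s = sin 23.44° × sin 182.5° = -0.017351.
δ = arcsin(-0.017351) = -0.99°.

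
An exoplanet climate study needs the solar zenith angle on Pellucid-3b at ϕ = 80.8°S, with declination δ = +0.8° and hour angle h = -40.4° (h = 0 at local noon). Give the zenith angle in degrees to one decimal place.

cos θ_z = sin ϕ sin δ + cos ϕ cos δ cos h = -0.013783 + 0.121744 = 0.107961.
θ_z = arccos(0.107961) = 83.8°.

θ_z = 83.8°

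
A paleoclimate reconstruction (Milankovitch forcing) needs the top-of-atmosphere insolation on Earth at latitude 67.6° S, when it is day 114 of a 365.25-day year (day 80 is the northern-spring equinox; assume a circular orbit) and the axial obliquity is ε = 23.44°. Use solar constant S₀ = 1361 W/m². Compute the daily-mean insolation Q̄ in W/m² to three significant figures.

Solar longitude: λ_s = 360° × (114 − 80)/365.25 = 33.511°.
sin δ = sin 23.44° × sin 33.511° = 0.21962, so δ = +12.687°.
cos H₀ = −tan(-67.6°) tan(+12.687°) = 0.5462, H₀ = 0.9930 rad.
Bracket: H₀ sin φ sin δ + cos φ cos δ sin H₀ = 0.9930×-0.92455×0.21962 + 0.38107×0.97559×0.83767 = -0.201628 + 0.311419 = 0.109791.
Q̄ = (S₀/π) × [bracket] = (1361/π) × 0.109791 = 47.56 W/m².

Q̄ ≈ 47.6 W/m²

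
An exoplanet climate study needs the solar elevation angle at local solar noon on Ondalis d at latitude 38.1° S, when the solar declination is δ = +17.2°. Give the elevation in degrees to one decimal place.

34.7°

At local noon the hour angle is zero, so the zenith angle equals |φ − δ| = |-38.1° − (+17.200°)| = 55.300°.
Elevation = 90° − 55.300° = 34.7°.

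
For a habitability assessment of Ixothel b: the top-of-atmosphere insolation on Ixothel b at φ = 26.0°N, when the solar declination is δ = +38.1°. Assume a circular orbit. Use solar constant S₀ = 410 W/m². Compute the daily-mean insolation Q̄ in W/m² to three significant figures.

Q̄ ≈ 155 W/m²

cos H₀ = −tan(+26.0°) tan(+38.100°) = -0.3824, H₀ = 1.9632 rad.
Bracket: H₀ sin φ sin δ + cos φ cos δ sin H₀ = 1.9632×0.43837×0.61704 + 0.89879×0.78694×0.92398 = 0.531030 + 0.653525 = 1.184555.
Q̄ = (S₀/π) × [bracket] = (410/π) × 1.184555 = 154.6 W/m².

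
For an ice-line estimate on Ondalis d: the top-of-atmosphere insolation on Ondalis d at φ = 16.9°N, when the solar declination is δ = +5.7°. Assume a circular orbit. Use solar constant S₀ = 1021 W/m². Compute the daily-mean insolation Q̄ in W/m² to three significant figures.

Q̄ ≈ 324 W/m²

cos H₀ = −tan(+16.9°) tan(+5.700°) = -0.0303, H₀ = 1.6011 rad.
Bracket: H₀ sin φ sin δ + cos φ cos δ sin H₀ = 1.6011×0.29070×0.09932 + 0.95681×0.99506×0.99954 = 0.046227 + 0.951645 = 0.997872.
Q̄ = (S₀/π) × [bracket] = (1021/π) × 0.997872 = 324.3 W/m².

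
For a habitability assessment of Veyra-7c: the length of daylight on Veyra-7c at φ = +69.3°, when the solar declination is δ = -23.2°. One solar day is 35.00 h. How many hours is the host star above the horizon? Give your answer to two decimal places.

0.00 h

cos H₀ = −tan φ · tan δ = 1.1343 ≥ 1, so the host star never rises (polar night) and H₀ = 0.
Daylight = 2H₀/(2π) × 35.00 h = (0.0000/π) × 35.00 = 0.00 h.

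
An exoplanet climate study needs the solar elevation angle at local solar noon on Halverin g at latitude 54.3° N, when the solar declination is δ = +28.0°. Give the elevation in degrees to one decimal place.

At local noon the hour angle is zero, so the zenith angle equals |φ − δ| = |+54.3° − (+28.000°)| = 26.300°.
Elevation = 90° − 26.300° = 63.7°.

63.7°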